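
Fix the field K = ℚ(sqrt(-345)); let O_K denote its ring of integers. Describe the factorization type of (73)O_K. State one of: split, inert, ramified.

-345 mod 4 = 3, hence disc K = 4·(-345) = -1380 and O_K = ℤ[√-345].
73 ∤ -1380, so 73 is unramified.
(-345/73) = 20^36 mod 73 = 72, giving Legendre symbol -1.
d is a non-residue mod p, hence 73 remains inert in O_K.

73 remains inert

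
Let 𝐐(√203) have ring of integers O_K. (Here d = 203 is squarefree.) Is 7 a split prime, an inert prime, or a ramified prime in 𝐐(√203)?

203 mod 4 = 3, hence disc K = 4·203 = 812 and O_K = ℤ[√203].
Ramification test: 7 | 812. The prime 7 ramifies in K.

p ramifies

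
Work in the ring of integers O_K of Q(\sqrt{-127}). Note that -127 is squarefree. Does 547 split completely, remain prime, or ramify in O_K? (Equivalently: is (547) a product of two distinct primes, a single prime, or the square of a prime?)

Since -127 ≡ 1 mod 4, the ring of integers is ℤ[(1+√-127)/2] with discriminant -127.
disc(K) = -127 is not divisible by 547; 547 is unramified.
Legendre symbol by Euler's criterion: (-127/547) ≡ (-127)^273 ≡ 546 (mod 547), i.e. (-127/547) = -1.
d is a non-residue mod p, hence 547 remains inert in O_K.

inert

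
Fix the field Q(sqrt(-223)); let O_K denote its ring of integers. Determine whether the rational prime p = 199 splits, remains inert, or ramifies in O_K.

d = -223 ≡ 1 (mod 4), so O_K = ℤ[(1+√-223)/2] and disc(K) = d = -223.
disc(K) = -223 is not divisible by 199; 199 is unramified.
(-223/199) = 175^99 mod 199 = 1, giving Legendre symbol 1.
(-223/199) = 1, so 199 splits.

p splits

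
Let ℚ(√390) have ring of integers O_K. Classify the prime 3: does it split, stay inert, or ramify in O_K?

Since 390 ≢ 1 mod 4, the ring of integers is ℤ[√390] with discriminant 4·390 = 1560.
3 divides disc(K) = 1560, so 3 ramifies.

p ramifies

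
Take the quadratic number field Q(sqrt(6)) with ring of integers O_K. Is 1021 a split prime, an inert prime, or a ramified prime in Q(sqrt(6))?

inert

Since 6 ≢ 1 mod 4, the ring of integers is ℤ[√6] with discriminant 4·6 = 24.
disc(K) = 24 is not divisible by 1021; 1021 is unramified.
Compute (6/1021) via Euler: 6^((1021-1)/2) mod 1021 = 1020, so (6/1021) = -1.
Legendre symbol -1 ⇒ 1021 is inert.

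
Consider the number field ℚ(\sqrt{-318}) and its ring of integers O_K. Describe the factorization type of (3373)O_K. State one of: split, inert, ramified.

3373 splits in O_K

-318 mod 4 = 2, hence disc K = 4·(-318) = -1272 and O_K = ℤ[√-318].
disc(K) = -1272 is not divisible by 3373; 3373 is unramified.
(-318/3373) = 3055^1686 mod 3373 = 1, giving Legendre symbol 1.
Legendre symbol 1 ⇒ 3373 is split.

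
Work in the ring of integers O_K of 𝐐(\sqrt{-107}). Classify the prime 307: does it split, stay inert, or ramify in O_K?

307 remains inert

-107 mod 4 = 1, hence disc K = -107 and O_K = ℤ[(1+√-107)/2].
Since gcd(307, -107) = 1 the prime 307 does not ramify.
(-107/307) = 200^153 mod 307 = 306, giving Legendre symbol -1.
d is a non-residue mod p, hence 307 remains inert in O_K.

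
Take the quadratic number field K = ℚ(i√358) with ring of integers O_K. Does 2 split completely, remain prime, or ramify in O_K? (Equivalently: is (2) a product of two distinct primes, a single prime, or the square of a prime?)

ramified — (2) = 𝔭²

-358 mod 4 = 2, hence disc K = 4·(-358) = -1432 and O_K = ℤ[√-358].
disc(K) = -1432 = 2·(-716), so p = 2 is ramified.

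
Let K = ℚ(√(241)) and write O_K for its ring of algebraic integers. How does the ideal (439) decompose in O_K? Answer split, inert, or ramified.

241 mod 4 = 1, hence disc K = 241 and O_K = ℤ[(1+√241)/2].
439 ∤ 241, so 439 is unramified.
(241/439) = 241^219 mod 439 = 438, giving Legendre symbol -1.
Legendre symbol -1 ⇒ 439 is inert.

inert — (439) stays prime in O_K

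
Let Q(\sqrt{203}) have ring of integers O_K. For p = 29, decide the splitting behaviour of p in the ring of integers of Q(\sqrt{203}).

29 is ramified

Since 203 ≢ 1 mod 4, the ring of integers is ℤ[√203] with discriminant 4·203 = 812.
Ramification test: 29 | 812. The prime 29 ramifies in K.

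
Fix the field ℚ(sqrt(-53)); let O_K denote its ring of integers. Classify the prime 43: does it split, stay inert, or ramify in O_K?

d = -53 ≡ 3 (mod 4), so O_K = ℤ[√-53] and disc(K) = 4d = -212.
disc(K) = -212 is not divisible by 43; 43 is unramified.
(-53/43) = 33^21 mod 43 = 42, giving Legendre symbol -1.
(-53/43) = -1, so 43 is inert.

p is inert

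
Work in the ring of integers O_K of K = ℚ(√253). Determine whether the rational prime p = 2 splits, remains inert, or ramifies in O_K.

253 mod 4 = 1, hence disc K = 253 and O_K = ℤ[(1+√253)/2].
Since gcd(2, 253) = 1 the prime 2 does not ramify.
For p = 2 with d ≡ 1 (mod 4): d mod 8 = 5, so 2 is inert.

inert — (2) stays prime in O_K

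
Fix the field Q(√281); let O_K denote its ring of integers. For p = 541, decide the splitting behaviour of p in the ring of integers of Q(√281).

p is inert

Since 281 ≡ 1 mod 4, the ring of integers is ℤ[(1+√281)/2] with discriminant 281.
541 ∤ 281, so 541 is unramified.
Euler's criterion: 281^270 mod 541 = 540. Thus (281|541) = -1.
Legendre symbol -1 ⇒ 541 is inert.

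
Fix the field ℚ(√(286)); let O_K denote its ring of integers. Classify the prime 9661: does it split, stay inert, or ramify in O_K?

286 mod 4 = 2, hence disc K = 4·286 = 1144 and O_K = ℤ[√286].
Since gcd(9661, 1144) = 1 the prime 9661 does not ramify.
Legendre symbol by Euler's criterion: (286/9661) ≡ 286^4830 ≡ 1 (mod 9661), i.e. (286/9661) = 1.
Legendre symbol 1 ⇒ 9661 is split.

9661 splits in O_K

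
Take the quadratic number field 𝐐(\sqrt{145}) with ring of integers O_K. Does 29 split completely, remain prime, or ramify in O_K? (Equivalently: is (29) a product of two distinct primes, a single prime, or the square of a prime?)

29 is ramified

145 mod 4 = 1, hence disc K = 145 and O_K = ℤ[(1+√145)/2].
29 divides disc(K) = 145, so 29 ramifies.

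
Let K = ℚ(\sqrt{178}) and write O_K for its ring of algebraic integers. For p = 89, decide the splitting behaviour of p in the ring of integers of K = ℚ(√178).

178 mod 4 = 2, hence disc K = 4·178 = 712 and O_K = ℤ[√178].
Ramification test: 89 | 712. The prime 89 ramifies in K.

ramifies in O_K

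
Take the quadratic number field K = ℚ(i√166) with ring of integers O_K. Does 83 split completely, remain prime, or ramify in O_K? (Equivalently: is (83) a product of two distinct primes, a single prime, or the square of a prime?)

ramified — (83) = 𝔭²

-166 mod 4 = 2, hence disc K = 4·(-166) = -664 and O_K = ℤ[√-166].
83 divides disc(K) = -664, so 83 ramifies.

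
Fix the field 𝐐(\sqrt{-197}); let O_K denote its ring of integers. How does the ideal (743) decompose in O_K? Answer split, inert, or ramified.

-197 mod 4 = 3, hence disc K = 4·(-197) = -788 and O_K = ℤ[√-197].
Since gcd(743, -788) = 1 the prime 743 does not ramify.
Legendre symbol by Euler's criterion: (-197/743) ≡ (-197)^371 ≡ 1 (mod 743), i.e. (-197/743) = 1.
(-197/743) = 1, so 743 splits.

p splits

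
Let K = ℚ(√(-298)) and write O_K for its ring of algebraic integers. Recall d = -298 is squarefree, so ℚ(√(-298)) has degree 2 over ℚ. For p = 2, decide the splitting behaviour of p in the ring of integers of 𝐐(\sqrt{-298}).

-298 mod 4 = 2, hence disc K = 4·(-298) = -1192 and O_K = ℤ[√-298].
Ramification test: 2 | -1192. The prime 2 ramifies in K.

ramifies in O_K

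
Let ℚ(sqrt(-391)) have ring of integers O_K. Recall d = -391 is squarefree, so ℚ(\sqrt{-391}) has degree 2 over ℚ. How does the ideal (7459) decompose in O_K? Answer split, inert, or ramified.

Since -391 ≡ 1 mod 4, the ring of integers is ℤ[(1+√-391)/2] with discriminant -391.
7459 ∤ -391, so 7459 is unramified.
Compute (-391/7459) via Euler: 7068^((7459-1)/2) mod 7459 = 7458, so (-391/7459) = -1.
(-391/7459) = -1, so 7459 is inert.

p is inert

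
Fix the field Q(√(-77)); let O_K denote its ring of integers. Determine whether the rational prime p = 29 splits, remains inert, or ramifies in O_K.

Since -77 ≢ 1 mod 4, the ring of integers is ℤ[√-77] with discriminant 4·(-77) = -308.
Since gcd(29, -308) = 1 the prime 29 does not ramify.
Euler's criterion: (-77)^14 mod 29 = 28. Thus (-77|29) = -1.
Legendre symbol -1 ⇒ 29 is inert.

29 remains inert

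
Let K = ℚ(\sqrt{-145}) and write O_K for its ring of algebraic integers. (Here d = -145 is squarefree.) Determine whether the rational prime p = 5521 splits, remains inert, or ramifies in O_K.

-145 mod 4 = 3, hence disc K = 4·(-145) = -580 and O_K = ℤ[√-145].
Since gcd(5521, -580) = 1 the prime 5521 does not ramify.
Euler's criterion: (-145)^2760 mod 5521 = 5520. Thus (-145|5521) = -1.
(-145/5521) = -1, so 5521 is inert.

inert — (5521) stays prime in O_K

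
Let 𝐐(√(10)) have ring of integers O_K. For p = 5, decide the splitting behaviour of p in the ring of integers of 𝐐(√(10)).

d = 10 ≡ 2 (mod 4), so O_K = ℤ[√10] and disc(K) = 4d = 40.
disc(K) = 40 = 5·8, so p = 5 is ramified.

5 is ramified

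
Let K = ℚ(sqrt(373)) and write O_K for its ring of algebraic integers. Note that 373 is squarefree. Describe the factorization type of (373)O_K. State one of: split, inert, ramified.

373 is ramified

d = 373 ≡ 1 (mod 4), so O_K = ℤ[(1+√373)/2] and disc(K) = d = 373.
373 divides disc(K) = 373, so 373 ramifies.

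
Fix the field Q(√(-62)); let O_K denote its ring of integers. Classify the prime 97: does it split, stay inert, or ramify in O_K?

splits completely

-62 mod 4 = 2, hence disc K = 4·(-62) = -248 and O_K = ℤ[√-62].
Since gcd(97, -248) = 1 the prime 97 does not ramify.
Legendre symbol by Euler's criterion: (-62/97) ≡ (-62)^48 ≡ 1 (mod 97), i.e. (-62/97) = 1.
d is a quadratic residue mod p, hence 97 splits in O_K.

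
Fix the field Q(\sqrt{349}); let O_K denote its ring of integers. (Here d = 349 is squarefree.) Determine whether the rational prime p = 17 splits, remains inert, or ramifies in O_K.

split

349 mod 4 = 1, hence disc K = 349 and O_K = ℤ[(1+√349)/2].
17 ∤ 349, so 17 is unramified.
Euler's criterion: 349^8 mod 17 = 1. Thus (349|17) = 1.
(349/17) = 1, so 17 splits.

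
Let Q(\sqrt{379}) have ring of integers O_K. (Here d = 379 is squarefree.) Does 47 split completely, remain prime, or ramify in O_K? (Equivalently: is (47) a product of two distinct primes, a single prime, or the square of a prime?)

d = 379 ≡ 3 (mod 4), so O_K = ℤ[√379] and disc(K) = 4d = 1516.
47 ∤ 1516, so 47 is unramified.
Euler's criterion: 379^23 mod 47 = 1. Thus (379|47) = 1.
Legendre symbol 1 ⇒ 47 is split.

split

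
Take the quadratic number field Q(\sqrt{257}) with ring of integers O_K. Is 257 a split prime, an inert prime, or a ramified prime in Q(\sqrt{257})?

ramified

Since 257 ≡ 1 mod 4, the ring of integers is ℤ[(1+√257)/2] with discriminant 257.
257 divides disc(K) = 257, so 257 ramifies.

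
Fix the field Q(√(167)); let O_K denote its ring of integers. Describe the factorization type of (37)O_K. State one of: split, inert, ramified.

inert — (37) stays prime in O_K

167 mod 4 = 3, hence disc K = 4·167 = 668 and O_K = ℤ[√167].
Since gcd(37, 668) = 1 the prime 37 does not ramify.
(167/37) = 19^18 mod 37 = 36, giving Legendre symbol -1.
Legendre symbol -1 ⇒ 37 is inert.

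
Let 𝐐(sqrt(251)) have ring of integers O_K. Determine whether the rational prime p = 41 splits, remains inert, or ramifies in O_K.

251 mod 4 = 3, hence disc K = 4·251 = 1004 and O_K = ℤ[√251].
disc(K) = 1004 is not divisible by 41; 41 is unramified.
Compute (251/41) via Euler: 5^((41-1)/2) mod 41 = 1, so (251/41) = 1.
d is a quadratic residue mod p, hence 41 splits in O_K.

41 splits in O_K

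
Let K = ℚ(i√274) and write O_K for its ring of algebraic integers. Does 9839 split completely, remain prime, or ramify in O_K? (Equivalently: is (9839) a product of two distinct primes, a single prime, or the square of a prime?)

d = -274 ≡ 2 (mod 4), so O_K = ℤ[√-274] and disc(K) = 4d = -1096.
9839 ∤ -1096, so 9839 is unramified.
Legendre symbol by Euler's criterion: (-274/9839) ≡ (-274)^4919 ≡ 9838 (mod 9839), i.e. (-274/9839) = -1.
d is a non-residue mod p, hence 9839 remains inert in O_K.

inert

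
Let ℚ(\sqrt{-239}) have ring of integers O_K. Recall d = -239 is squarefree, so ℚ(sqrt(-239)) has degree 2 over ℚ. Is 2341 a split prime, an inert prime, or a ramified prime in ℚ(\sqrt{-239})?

inert — (2341) stays prime in O_K

Since -239 ≡ 1 mod 4, the ring of integers is ℤ[(1+√-239)/2] with discriminant -239.
Since gcd(2341, -239) = 1 the prime 2341 does not ramify.
Euler's criterion: (-239)^1170 mod 2341 = 2340. Thus (-239|2341) = -1.
(-239/2341) = -1, so 2341 is inert.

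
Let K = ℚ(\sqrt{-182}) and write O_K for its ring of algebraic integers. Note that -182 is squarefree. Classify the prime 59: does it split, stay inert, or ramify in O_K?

inert — (59) stays prime in O_K

Since -182 ≢ 1 mod 4, the ring of integers is ℤ[√-182] with discriminant 4·(-182) = -728.
disc(K) = -728 is not divisible by 59; 59 is unramified.
Compute (-182/59) via Euler: 54^((59-1)/2) mod 59 = 58, so (-182/59) = -1.
(-182/59) = -1, so 59 is inert.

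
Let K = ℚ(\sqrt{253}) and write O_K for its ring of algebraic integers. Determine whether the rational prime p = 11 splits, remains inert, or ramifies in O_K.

Since 253 ≡ 1 mod 4, the ring of integers is ℤ[(1+√253)/2] with discriminant 253.
11 divides disc(K) = 253, so 11 ramifies.

11 is ramified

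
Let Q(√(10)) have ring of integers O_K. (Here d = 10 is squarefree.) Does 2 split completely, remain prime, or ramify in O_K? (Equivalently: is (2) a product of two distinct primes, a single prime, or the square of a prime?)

p ramifies

d = 10 ≡ 2 (mod 4), so O_K = ℤ[√10] and disc(K) = 4d = 40.
2 divides disc(K) = 40, so 2 ramifies.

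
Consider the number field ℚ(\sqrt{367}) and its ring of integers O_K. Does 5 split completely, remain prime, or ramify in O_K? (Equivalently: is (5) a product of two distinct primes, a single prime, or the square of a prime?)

367 mod 4 = 3, hence disc K = 4·367 = 1468 and O_K = ℤ[√367].
5 ∤ 1468, so 5 is unramified.
Compute (367/5) via Euler: 2^((5-1)/2) mod 5 = 4, so (367/5) = -1.
d is a non-residue mod p, hence 5 remains inert in O_K.

5 remains inert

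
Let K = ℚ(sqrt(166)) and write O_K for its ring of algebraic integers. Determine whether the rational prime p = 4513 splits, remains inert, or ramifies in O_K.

d = 166 ≡ 2 (mod 4), so O_K = ℤ[√166] and disc(K) = 4d = 664.
4513 ∤ 664, so 4513 is unramified.
(166/4513) = 166^2256 mod 4513 = 1, giving Legendre symbol 1.
(166/4513) = 1, so 4513 splits.

4513 splits in O_K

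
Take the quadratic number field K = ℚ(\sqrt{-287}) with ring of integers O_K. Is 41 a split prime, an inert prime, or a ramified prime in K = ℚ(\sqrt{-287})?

41 is ramified

Since -287 ≡ 1 mod 4, the ring of integers is ℤ[(1+√-287)/2] with discriminant -287.
disc(K) = -287 = 41·(-7), so p = 41 is ramified.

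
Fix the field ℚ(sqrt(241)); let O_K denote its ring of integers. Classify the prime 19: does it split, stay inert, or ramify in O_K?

d = 241 ≡ 1 (mod 4), so O_K = ℤ[(1+√241)/2] and disc(K) = d = 241.
disc(K) = 241 is not divisible by 19; 19 is unramified.
(241/19) = 13^9 mod 19 = 18, giving Legendre symbol -1.
d is a non-residue mod p, hence 19 remains inert in O_K.

remains prime (inert)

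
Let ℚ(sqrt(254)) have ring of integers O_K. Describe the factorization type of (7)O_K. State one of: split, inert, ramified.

7 splits in O_K

Since 254 ≢ 1 mod 4, the ring of integers is ℤ[√254] with discriminant 4·254 = 1016.
disc(K) = 1016 is not divisible by 7; 7 is unramified.
Compute (254/7) via Euler: 2^((7-1)/2) mod 7 = 1, so (254/7) = 1.
Legendre symbol 1 ⇒ 7 is split.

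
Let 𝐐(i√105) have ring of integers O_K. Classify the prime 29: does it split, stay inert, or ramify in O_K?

remains prime (inert)

d = -105 ≡ 3 (mod 4), so O_K = ℤ[√-105] and disc(K) = 4d = -420.
Since gcd(29, -420) = 1 the prime 29 does not ramify.
Compute (-105/29) via Euler: 11^((29-1)/2) mod 29 = 28, so (-105/29) = -1.
Legendre symbol -1 ⇒ 29 is inert.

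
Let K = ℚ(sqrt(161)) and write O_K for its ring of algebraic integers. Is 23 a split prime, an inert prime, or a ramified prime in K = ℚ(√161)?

ramifies in O_K

d = 161 ≡ 1 (mod 4), so O_K = ℤ[(1+√161)/2] and disc(K) = d = 161.
Ramification test: 23 | 161. The prime 23 ramifies in K.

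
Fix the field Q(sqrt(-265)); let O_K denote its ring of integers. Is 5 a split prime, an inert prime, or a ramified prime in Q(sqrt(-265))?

5 is ramified

Since -265 ≢ 1 mod 4, the ring of integers is ℤ[√-265] with discriminant 4·(-265) = -1060.
5 divides disc(K) = -1060, so 5 ramifies.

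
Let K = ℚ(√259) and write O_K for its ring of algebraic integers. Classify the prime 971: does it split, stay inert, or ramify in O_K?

971 splits in O_K

259 mod 4 = 3, hence disc K = 4·259 = 1036 and O_K = ℤ[√259].
971 ∤ 1036, so 971 is unramified.
Legendre symbol by Euler's criterion: (259/971) ≡ 259^485 ≡ 1 (mod 971), i.e. (259/971) = 1.
d is a quadratic residue mod p, hence 971 splits in O_K.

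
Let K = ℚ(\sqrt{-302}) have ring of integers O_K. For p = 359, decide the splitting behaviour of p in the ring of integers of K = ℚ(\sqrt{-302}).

359 remains inert

-302 mod 4 = 2, hence disc K = 4·(-302) = -1208 and O_K = ℤ[√-302].
disc(K) = -1208 is not divisible by 359; 359 is unramified.
Compute (-302/359) via Euler: 57^((359-1)/2) mod 359 = 358, so (-302/359) = -1.
Legendre symbol -1 ⇒ 359 is inert.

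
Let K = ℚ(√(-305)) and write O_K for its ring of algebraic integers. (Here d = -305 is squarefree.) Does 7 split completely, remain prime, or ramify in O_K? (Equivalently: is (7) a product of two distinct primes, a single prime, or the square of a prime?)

d = -305 ≡ 3 (mod 4), so O_K = ℤ[√-305] and disc(K) = 4d = -1220.
7 ∤ -1220, so 7 is unramified.
Euler's criterion: (-305)^3 mod 7 = 6. Thus (-305|7) = -1.
(-305/7) = -1, so 7 is inert.

inert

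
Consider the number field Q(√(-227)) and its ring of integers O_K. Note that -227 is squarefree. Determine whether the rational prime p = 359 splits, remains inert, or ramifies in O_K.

359 splits in O_K

Since -227 ≡ 1 mod 4, the ring of integers is ℤ[(1+√-227)/2] with discriminant -227.
disc(K) = -227 is not divisible by 359; 359 is unramified.
Euler's criterion: (-227)^179 mod 359 = 1. Thus (-227|359) = 1.
d is a quadratic residue mod p, hence 359 splits in O_K.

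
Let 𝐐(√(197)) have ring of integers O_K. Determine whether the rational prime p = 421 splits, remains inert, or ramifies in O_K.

Since 197 ≡ 1 mod 4, the ring of integers is ℤ[(1+√197)/2] with discriminant 197.
disc(K) = 197 is not divisible by 421; 421 is unramified.
Compute (197/421) via Euler: 197^((421-1)/2) mod 421 = 420, so (197/421) = -1.
d is a non-residue mod p, hence 421 remains inert in O_K.

inert — (421) stays prime in O_K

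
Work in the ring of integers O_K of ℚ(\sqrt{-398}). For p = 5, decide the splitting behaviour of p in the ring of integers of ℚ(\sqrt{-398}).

inert

d = -398 ≡ 2 (mod 4), so O_K = ℤ[√-398] and disc(K) = 4d = -1592.
disc(K) = -1592 is not divisible by 5; 5 is unramified.
Compute (-398/5) via Euler: 2^((5-1)/2) mod 5 = 4, so (-398/5) = -1.
(-398/5) = -1, so 5 is inert.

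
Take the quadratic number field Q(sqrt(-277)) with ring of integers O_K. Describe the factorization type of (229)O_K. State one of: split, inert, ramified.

p splits

-277 mod 4 = 3, hence disc K = 4·(-277) = -1108 and O_K = ℤ[√-277].
229 ∤ -1108, so 229 is unramified.
Legendre symbol by Euler's criterion: (-277/229) ≡ (-277)^114 ≡ 1 (mod 229), i.e. (-277/229) = 1.
(-277/229) = 1, so 229 splits.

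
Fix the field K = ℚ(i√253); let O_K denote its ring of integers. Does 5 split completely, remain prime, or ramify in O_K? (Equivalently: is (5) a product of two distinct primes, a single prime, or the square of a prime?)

p is inert

d = -253 ≡ 3 (mod 4), so O_K = ℤ[√-253] and disc(K) = 4d = -1012.
5 ∤ -1012, so 5 is unramified.
Euler's criterion: (-253)^2 mod 5 = 4. Thus (-253|5) = -1.
(-253/5) = -1, so 5 is inert.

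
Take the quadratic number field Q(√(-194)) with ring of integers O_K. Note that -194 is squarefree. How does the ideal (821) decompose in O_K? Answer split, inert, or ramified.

Since -194 ≢ 1 mod 4, the ring of integers is ℤ[√-194] with discriminant 4·(-194) = -776.
Since gcd(821, -776) = 1 the prime 821 does not ramify.
Euler's criterion: (-194)^410 mod 821 = 1. Thus (-194|821) = 1.
(-194/821) = 1, so 821 splits.

split — (821) = 𝔭₁𝔭₂ with 𝔭₁ ≠ 𝔭₂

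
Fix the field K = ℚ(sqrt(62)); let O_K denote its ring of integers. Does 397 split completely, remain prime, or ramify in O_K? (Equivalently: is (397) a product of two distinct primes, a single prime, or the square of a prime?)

62 mod 4 = 2, hence disc K = 4·62 = 248 and O_K = ℤ[√62].
disc(K) = 248 is not divisible by 397; 397 is unramified.
Euler's criterion: 62^198 mod 397 = 396. Thus (62|397) = -1.
(62/397) = -1, so 397 is inert.

p is inert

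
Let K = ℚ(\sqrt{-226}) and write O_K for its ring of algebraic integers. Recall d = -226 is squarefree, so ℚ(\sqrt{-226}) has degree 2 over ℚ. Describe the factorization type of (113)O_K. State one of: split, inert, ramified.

ramifies in O_K

-226 mod 4 = 2, hence disc K = 4·(-226) = -904 and O_K = ℤ[√-226].
113 divides disc(K) = -904, so 113 ramifies.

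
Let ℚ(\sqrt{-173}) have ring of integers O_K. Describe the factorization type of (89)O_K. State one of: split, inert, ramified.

split

-173 mod 4 = 3, hence disc K = 4·(-173) = -692 and O_K = ℤ[√-173].
disc(K) = -692 is not divisible by 89; 89 is unramified.
Euler's criterion: (-173)^44 mod 89 = 1. Thus (-173|89) = 1.
d is a quadratic residue mod p, hence 89 splits in O_K.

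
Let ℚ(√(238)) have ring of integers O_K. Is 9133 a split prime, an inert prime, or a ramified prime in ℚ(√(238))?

9133 splits in O_K

Since 238 ≢ 1 mod 4, the ring of integers is ℤ[√238] with discriminant 4·238 = 952.
disc(K) = 952 is not divisible by 9133; 9133 is unramified.
Compute (238/9133) via Euler: 238^((9133-1)/2) mod 9133 = 1, so (238/9133) = 1.
d is a quadratic residue mod p, hence 9133 splits in O_K.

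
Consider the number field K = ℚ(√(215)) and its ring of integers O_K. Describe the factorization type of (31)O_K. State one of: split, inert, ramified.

31 remains inert

215 mod 4 = 3, hence disc K = 4·215 = 860 and O_K = ℤ[√215].
Since gcd(31, 860) = 1 the prime 31 does not ramify.
Compute (215/31) via Euler: 29^((31-1)/2) mod 31 = 30, so (215/31) = -1.
Legendre symbol -1 ⇒ 31 is inert.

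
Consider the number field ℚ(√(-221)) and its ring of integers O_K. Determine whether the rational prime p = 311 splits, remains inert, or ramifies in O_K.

-221 mod 4 = 3, hence disc K = 4·(-221) = -884 and O_K = ℤ[√-221].
311 ∤ -884, so 311 is unramified.
(-221/311) = 90^155 mod 311 = 1, giving Legendre symbol 1.
Legendre symbol 1 ⇒ 311 is split.

split — (311) = 𝔭₁𝔭₂ with 𝔭₁ ≠ 𝔭₂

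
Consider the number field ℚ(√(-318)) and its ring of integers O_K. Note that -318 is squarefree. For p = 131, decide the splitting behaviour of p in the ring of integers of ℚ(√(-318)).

d = -318 ≡ 2 (mod 4), so O_K = ℤ[√-318] and disc(K) = 4d = -1272.
disc(K) = -1272 is not divisible by 131; 131 is unramified.
(-318/131) = 75^65 mod 131 = 1, giving Legendre symbol 1.
d is a quadratic residue mod p, hence 131 splits in O_K.

split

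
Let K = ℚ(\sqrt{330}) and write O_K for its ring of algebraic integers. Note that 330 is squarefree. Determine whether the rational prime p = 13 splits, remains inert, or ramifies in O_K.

Since 330 ≢ 1 mod 4, the ring of integers is ℤ[√330] with discriminant 4·330 = 1320.
disc(K) = 1320 is not divisible by 13; 13 is unramified.
(330/13) = 5^6 mod 13 = 12, giving Legendre symbol -1.
Legendre symbol -1 ⇒ 13 is inert.

inert — (13) stays prime in O_K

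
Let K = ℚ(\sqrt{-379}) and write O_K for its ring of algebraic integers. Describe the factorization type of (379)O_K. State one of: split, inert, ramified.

p ramifies

Since -379 ≡ 1 mod 4, the ring of integers is ℤ[(1+√-379)/2] with discriminant -379.
Ramification test: 379 | -379. The prime 379 ramifies in K.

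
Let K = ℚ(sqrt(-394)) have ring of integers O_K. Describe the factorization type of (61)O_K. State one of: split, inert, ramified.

Since -394 ≢ 1 mod 4, the ring of integers is ℤ[√-394] with discriminant 4·(-394) = -1576.
disc(K) = -1576 is not divisible by 61; 61 is unramified.
Euler's criterion: (-394)^30 mod 61 = 60. Thus (-394|61) = -1.
(-394/61) = -1, so 61 is inert.

inert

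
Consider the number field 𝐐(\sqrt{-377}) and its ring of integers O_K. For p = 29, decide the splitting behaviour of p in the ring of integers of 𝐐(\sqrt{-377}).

Since -377 ≢ 1 mod 4, the ring of integers is ℤ[√-377] with discriminant 4·(-377) = -1508.
29 divides disc(K) = -1508, so 29 ramifies.

ramifies in O_K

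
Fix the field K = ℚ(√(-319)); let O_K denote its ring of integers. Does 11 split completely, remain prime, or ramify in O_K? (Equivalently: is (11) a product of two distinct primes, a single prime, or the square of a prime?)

d = -319 ≡ 1 (mod 4), so O_K = ℤ[(1+√-319)/2] and disc(K) = d = -319.
disc(K) = -319 = 11·(-29), so p = 11 is ramified.

ramified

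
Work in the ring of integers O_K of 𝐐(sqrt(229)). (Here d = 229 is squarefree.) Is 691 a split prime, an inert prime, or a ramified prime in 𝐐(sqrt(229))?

229 mod 4 = 1, hence disc K = 229 and O_K = ℤ[(1+√229)/2].
691 ∤ 229, so 691 is unramified.
(229/691) = 229^345 mod 691 = 1, giving Legendre symbol 1.
(229/691) = 1, so 691 splits.

p splits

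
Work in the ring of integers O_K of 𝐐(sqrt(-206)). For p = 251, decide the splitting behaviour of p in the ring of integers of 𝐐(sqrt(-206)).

p splits

-206 mod 4 = 2, hence disc K = 4·(-206) = -824 and O_K = ℤ[√-206].
Since gcd(251, -824) = 1 the prime 251 does not ramify.
Euler's criterion: (-206)^125 mod 251 = 1. Thus (-206|251) = 1.
Legendre symbol 1 ⇒ 251 is split.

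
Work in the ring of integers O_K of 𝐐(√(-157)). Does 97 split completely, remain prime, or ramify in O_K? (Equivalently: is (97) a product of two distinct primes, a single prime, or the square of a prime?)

inert

-157 mod 4 = 3, hence disc K = 4·(-157) = -628 and O_K = ℤ[√-157].
disc(K) = -628 is not divisible by 97; 97 is unramified.
(-157/97) = 37^48 mod 97 = 96, giving Legendre symbol -1.
(-157/97) = -1, so 97 is inert.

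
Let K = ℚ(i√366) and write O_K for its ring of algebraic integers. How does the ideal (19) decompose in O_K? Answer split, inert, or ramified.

Since -366 ≢ 1 mod 4, the ring of integers is ℤ[√-366] with discriminant 4·(-366) = -1464.
Since gcd(19, -1464) = 1 the prime 19 does not ramify.
Legendre symbol by Euler's criterion: (-366/19) ≡ (-366)^9 ≡ 18 (mod 19), i.e. (-366/19) = -1.
Legendre symbol -1 ⇒ 19 is inert.

19 remains inert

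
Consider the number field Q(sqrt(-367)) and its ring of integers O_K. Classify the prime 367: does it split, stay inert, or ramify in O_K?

d = -367 ≡ 1 (mod 4), so O_K = ℤ[(1+√-367)/2] and disc(K) = d = -367.
Ramification test: 367 | -367. The prime 367 ramifies in K.

ramifies in O_K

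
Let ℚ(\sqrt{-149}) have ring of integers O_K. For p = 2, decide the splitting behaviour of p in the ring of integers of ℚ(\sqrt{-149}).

d = -149 ≡ 3 (mod 4), so O_K = ℤ[√-149] and disc(K) = 4d = -596.
Ramification test: 2 | -596. The prime 2 ramifies in K.

ramifies in O_K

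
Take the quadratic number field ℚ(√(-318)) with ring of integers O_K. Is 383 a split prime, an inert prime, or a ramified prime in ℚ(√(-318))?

Since -318 ≢ 1 mod 4, the ring of integers is ℤ[√-318] with discriminant 4·(-318) = -1272.
disc(K) = -1272 is not divisible by 383; 383 is unramified.
Compute (-318/383) via Euler: 65^((383-1)/2) mod 383 = 1, so (-318/383) = 1.
Legendre symbol 1 ⇒ 383 is split.

splits completely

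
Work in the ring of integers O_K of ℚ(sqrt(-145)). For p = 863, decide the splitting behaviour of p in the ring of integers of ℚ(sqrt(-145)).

863 splits in O_K

-145 mod 4 = 3, hence disc K = 4·(-145) = -580 and O_K = ℤ[√-145].
Since gcd(863, -580) = 1 the prime 863 does not ramify.
Euler's criterion: (-145)^431 mod 863 = 1. Thus (-145|863) = 1.
(-145/863) = 1, so 863 splits.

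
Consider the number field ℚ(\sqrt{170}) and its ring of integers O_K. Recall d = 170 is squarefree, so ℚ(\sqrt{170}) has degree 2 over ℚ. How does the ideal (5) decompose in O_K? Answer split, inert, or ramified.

ramified — (5) = 𝔭²

Since 170 ≢ 1 mod 4, the ring of integers is ℤ[√170] with discriminant 4·170 = 680.
5 divides disc(K) = 680, so 5 ramifies.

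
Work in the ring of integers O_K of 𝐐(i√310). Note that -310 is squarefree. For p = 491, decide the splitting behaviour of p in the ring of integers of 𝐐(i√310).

d = -310 ≡ 2 (mod 4), so O_K = ℤ[√-310] and disc(K) = 4d = -1240.
491 ∤ -1240, so 491 is unramified.
Euler's criterion: (-310)^245 mod 491 = 1. Thus (-310|491) = 1.
d is a quadratic residue mod p, hence 491 splits in O_K.

splits completely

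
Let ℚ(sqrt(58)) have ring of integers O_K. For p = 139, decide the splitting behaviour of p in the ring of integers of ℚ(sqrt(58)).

d = 58 ≡ 2 (mod 4), so O_K = ℤ[√58] and disc(K) = 4d = 232.
disc(K) = 232 is not divisible by 139; 139 is unramified.
Compute (58/139) via Euler: 58^((139-1)/2) mod 139 = 138, so (58/139) = -1.
d is a non-residue mod p, hence 139 remains inert in O_K.

p is inert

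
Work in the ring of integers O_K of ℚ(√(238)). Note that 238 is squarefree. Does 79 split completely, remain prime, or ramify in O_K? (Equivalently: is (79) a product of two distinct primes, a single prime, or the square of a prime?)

d = 238 ≡ 2 (mod 4), so O_K = ℤ[√238] and disc(K) = 4d = 952.
79 ∤ 952, so 79 is unramified.
Compute (238/79) via Euler: 1^((79-1)/2) mod 79 = 1, so (238/79) = 1.
(238/79) = 1, so 79 splits.

splits completely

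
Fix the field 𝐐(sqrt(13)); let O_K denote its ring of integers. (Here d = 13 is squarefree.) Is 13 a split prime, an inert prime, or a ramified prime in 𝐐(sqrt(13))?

ramifies in O_K

13 mod 4 = 1, hence disc K = 13 and O_K = ℤ[(1+√13)/2].
13 divides disc(K) = 13, so 13 ramifies.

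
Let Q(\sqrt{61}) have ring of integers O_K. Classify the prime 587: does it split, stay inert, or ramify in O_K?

61 mod 4 = 1, hence disc K = 61 and O_K = ℤ[(1+√61)/2].
Since gcd(587, 61) = 1 the prime 587 does not ramify.
Euler's criterion: 61^293 mod 587 = 586. Thus (61|587) = -1.
Legendre symbol -1 ⇒ 587 is inert.

inert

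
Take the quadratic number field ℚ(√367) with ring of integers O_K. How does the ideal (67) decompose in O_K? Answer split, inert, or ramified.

367 mod 4 = 3, hence disc K = 4·367 = 1468 and O_K = ℤ[√367].
disc(K) = 1468 is not divisible by 67; 67 is unramified.
Compute (367/67) via Euler: 32^((67-1)/2) mod 67 = 66, so (367/67) = -1.
(367/67) = -1, so 67 is inert.

67 remains inert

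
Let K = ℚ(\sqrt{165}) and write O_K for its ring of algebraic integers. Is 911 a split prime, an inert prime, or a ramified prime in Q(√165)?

inert — (911) stays prime in O_K

d = 165 ≡ 1 (mod 4), so O_K = ℤ[(1+√165)/2] and disc(K) = d = 165.
911 ∤ 165, so 911 is unramified.
(165/911) = 165^455 mod 911 = 910, giving Legendre symbol -1.
Legendre symbol -1 ⇒ 911 is inert.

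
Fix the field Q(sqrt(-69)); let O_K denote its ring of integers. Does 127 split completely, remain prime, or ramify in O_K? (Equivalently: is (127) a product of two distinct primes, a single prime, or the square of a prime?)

remains prime (inert)

-69 mod 4 = 3, hence disc K = 4·(-69) = -276 and O_K = ℤ[√-69].
disc(K) = -276 is not divisible by 127; 127 is unramified.
(-69/127) = 58^63 mod 127 = 126, giving Legendre symbol -1.
Legendre symbol -1 ⇒ 127 is inert.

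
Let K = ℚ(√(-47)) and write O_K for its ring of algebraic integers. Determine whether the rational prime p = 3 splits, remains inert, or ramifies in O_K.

split — (3) = 𝔭₁𝔭₂ with 𝔭₁ ≠ 𝔭₂

-47 mod 4 = 1, hence disc K = -47 and O_K = ℤ[(1+√-47)/2].
Since gcd(3, -47) = 1 the prime 3 does not ramify.
Euler's criterion: (-47)^1 mod 3 = 1. Thus (-47|3) = 1.
Legendre symbol 1 ⇒ 3 is split.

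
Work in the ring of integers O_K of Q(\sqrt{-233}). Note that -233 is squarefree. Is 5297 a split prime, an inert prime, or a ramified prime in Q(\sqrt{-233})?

5297 splits in O_K

-233 mod 4 = 3, hence disc K = 4·(-233) = -932 and O_K = ℤ[√-233].
Since gcd(5297, -932) = 1 the prime 5297 does not ramify.
(-233/5297) = 5064^2648 mod 5297 = 1, giving Legendre symbol 1.
Legendre symbol 1 ⇒ 5297 is split.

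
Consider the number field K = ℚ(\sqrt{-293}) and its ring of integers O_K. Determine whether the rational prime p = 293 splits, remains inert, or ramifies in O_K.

ramifies in O_K

-293 mod 4 = 3, hence disc K = 4·(-293) = -1172 and O_K = ℤ[√-293].
disc(K) = -1172 = 293·(-4), so p = 293 is ramified.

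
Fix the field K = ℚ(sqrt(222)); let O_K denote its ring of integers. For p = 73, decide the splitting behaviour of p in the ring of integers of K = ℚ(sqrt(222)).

Since 222 ≢ 1 mod 4, the ring of integers is ℤ[√222] with discriminant 4·222 = 888.
73 ∤ 888, so 73 is unramified.
Legendre symbol by Euler's criterion: (222/73) ≡ 222^36 ≡ 1 (mod 73), i.e. (222/73) = 1.
Legendre symbol 1 ⇒ 73 is split.

splits completely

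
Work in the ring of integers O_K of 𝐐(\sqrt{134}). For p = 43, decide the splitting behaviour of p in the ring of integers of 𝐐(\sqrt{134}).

d = 134 ≡ 2 (mod 4), so O_K = ℤ[√134] and disc(K) = 4d = 536.
disc(K) = 536 is not divisible by 43; 43 is unramified.
Euler's criterion: 134^21 mod 43 = 42. Thus (134|43) = -1.
d is a non-residue mod p, hence 43 remains inert in O_K.

43 remains inert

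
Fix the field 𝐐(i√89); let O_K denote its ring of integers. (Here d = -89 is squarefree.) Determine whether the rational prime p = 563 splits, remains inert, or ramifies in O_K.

Since -89 ≢ 1 mod 4, the ring of integers is ℤ[√-89] with discriminant 4·(-89) = -356.
Since gcd(563, -356) = 1 the prime 563 does not ramify.
Legendre symbol by Euler's criterion: (-89/563) ≡ (-89)^281 ≡ 1 (mod 563), i.e. (-89/563) = 1.
Legendre symbol 1 ⇒ 563 is split.

p splits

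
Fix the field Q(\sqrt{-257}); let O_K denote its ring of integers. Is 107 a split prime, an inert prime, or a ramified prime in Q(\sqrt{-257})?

d = -257 ≡ 3 (mod 4), so O_K = ℤ[√-257] and disc(K) = 4d = -1028.
107 ∤ -1028, so 107 is unramified.
Compute (-257/107) via Euler: 64^((107-1)/2) mod 107 = 1, so (-257/107) = 1.
(-257/107) = 1, so 107 splits.

p splits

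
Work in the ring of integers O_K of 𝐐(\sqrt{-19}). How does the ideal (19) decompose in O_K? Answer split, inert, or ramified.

Since -19 ≡ 1 mod 4, the ring of integers is ℤ[(1+√-19)/2] with discriminant -19.
19 divides disc(K) = -19, so 19 ramifies.

ramified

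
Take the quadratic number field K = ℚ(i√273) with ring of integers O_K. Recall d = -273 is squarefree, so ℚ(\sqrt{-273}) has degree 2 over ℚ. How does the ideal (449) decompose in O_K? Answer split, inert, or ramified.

splits completely

Since -273 ≢ 1 mod 4, the ring of integers is ℤ[√-273] with discriminant 4·(-273) = -1092.
Since gcd(449, -1092) = 1 the prime 449 does not ramify.
(-273/449) = 176^224 mod 449 = 1, giving Legendre symbol 1.
d is a quadratic residue mod p, hence 449 splits in O_K.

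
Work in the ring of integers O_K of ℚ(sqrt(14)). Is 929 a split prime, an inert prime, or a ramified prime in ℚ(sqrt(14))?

inert — (929) stays prime in O_K

Since 14 ≢ 1 mod 4, the ring of integers is ℤ[√14] with discriminant 4·14 = 56.
Since gcd(929, 56) = 1 the prime 929 does not ramify.
Compute (14/929) via Euler: 14^((929-1)/2) mod 929 = 928, so (14/929) = -1.
(14/929) = -1, so 929 is inert.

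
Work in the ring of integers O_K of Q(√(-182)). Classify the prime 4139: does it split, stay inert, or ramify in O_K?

Since -182 ≢ 1 mod 4, the ring of integers is ℤ[√-182] with discriminant 4·(-182) = -728.
disc(K) = -728 is not divisible by 4139; 4139 is unramified.
(-182/4139) = 3957^2069 mod 4139 = 1, giving Legendre symbol 1.
d is a quadratic residue mod p, hence 4139 splits in O_K.

splits completely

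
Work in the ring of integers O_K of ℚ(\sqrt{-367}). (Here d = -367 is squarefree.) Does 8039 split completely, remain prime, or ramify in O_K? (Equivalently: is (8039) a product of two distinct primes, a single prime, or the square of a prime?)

split — (8039) = 𝔭₁𝔭₂ with 𝔭₁ ≠ 𝔭₂

Since -367 ≡ 1 mod 4, the ring of integers is ℤ[(1+√-367)/2] with discriminant -367.
8039 ∤ -367, so 8039 is unramified.
Compute (-367/8039) via Euler: 7672^((8039-1)/2) mod 8039 = 1, so (-367/8039) = 1.
Legendre symbol 1 ⇒ 8039 is split.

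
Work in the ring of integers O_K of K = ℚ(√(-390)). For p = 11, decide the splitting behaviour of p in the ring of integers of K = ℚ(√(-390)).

Since -390 ≢ 1 mod 4, the ring of integers is ℤ[√-390] with discriminant 4·(-390) = -1560.
disc(K) = -1560 is not divisible by 11; 11 is unramified.
Legendre symbol by Euler's criterion: (-390/11) ≡ (-390)^5 ≡ 10 (mod 11), i.e. (-390/11) = -1.
(-390/11) = -1, so 11 is inert.

inert — (11) stays prime in O_K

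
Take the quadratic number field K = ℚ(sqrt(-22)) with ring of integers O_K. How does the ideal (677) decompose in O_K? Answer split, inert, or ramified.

d = -22 ≡ 2 (mod 4), so O_K = ℤ[√-22] and disc(K) = 4d = -88.
677 ∤ -88, so 677 is unramified.
Compute (-22/677) via Euler: 655^((677-1)/2) mod 677 = 1, so (-22/677) = 1.
d is a quadratic residue mod p, hence 677 splits in O_K.

split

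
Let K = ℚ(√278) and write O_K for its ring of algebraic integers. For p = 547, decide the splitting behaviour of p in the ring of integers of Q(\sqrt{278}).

d = 278 ≡ 2 (mod 4), so O_K = ℤ[√278] and disc(K) = 4d = 1112.
547 ∤ 1112, so 547 is unramified.
(278/547) = 278^273 mod 547 = 546, giving Legendre symbol -1.
d is a non-residue mod p, hence 547 remains inert in O_K.

remains prime (inert)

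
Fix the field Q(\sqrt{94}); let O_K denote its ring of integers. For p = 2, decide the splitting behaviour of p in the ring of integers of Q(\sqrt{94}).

Since 94 ≢ 1 mod 4, the ring of integers is ℤ[√94] with discriminant 4·94 = 376.
2 divides disc(K) = 376, so 2 ramifies.

p ramifies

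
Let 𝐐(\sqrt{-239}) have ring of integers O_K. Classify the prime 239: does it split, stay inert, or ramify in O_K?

-239 mod 4 = 1, hence disc K = -239 and O_K = ℤ[(1+√-239)/2].
disc(K) = -239 = 239·(-1), so p = 239 is ramified.

p ramifies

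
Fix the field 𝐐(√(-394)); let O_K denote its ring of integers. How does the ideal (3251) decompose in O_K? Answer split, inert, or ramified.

Since -394 ≢ 1 mod 4, the ring of integers is ℤ[√-394] with discriminant 4·(-394) = -1576.
3251 ∤ -1576, so 3251 is unramified.
(-394/3251) = 2857^1625 mod 3251 = 3250, giving Legendre symbol -1.
d is a non-residue mod p, hence 3251 remains inert in O_K.

inert — (3251) stays prime in O_K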